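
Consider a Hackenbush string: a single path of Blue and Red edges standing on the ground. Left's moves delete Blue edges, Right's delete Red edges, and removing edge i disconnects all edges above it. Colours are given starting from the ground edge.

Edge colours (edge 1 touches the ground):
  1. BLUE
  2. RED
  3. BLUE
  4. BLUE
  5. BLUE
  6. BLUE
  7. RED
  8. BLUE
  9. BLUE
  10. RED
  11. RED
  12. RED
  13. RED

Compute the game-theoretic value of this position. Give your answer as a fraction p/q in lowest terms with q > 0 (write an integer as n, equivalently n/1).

v_1 [B]  L=[0]  R=[]  → 1
v_2 [BR]  L=[0]  R=[1]  → 1/2
v_3 [BRB]  L=[0 1/2]  R=[1]  → 3/4
v_4 [BRBB]  L=[0 1/2 3/4]  R=[1]  → 7/8
v_5 [BRBBB]  L=[0 1/2 3/4 7/8]  R=[1]  → 15/16
v_6 [BRBBBB]  L=[0 1/2 3/4 7/8 15/16]  R=[1]  → 31/32
v_7 [BRBBBBR]  L=[0 1/2 3/4 7/8 15/16]  R=[31/32 1]  → 61/64
v_8 [BRBBBBRB]  L=[0 1/2 3/4 7/8 15/16 61/64]  R=[31/32 1]  → 123/128
v_9 [BRBBBBRBB]  L=[0 1/2 3/4 7/8 15/16 61/64 123/128]  R=[31/32 1]  → 247/256
v_10 [BRBBBBRBBR]  L=[0 1/2 3/4 7/8 15/16 61/64 123/128]  R=[247/256 31/32 1]  → 493/512
v_11 [BRBBBBRBBRR]  L=[0 1/2 3/4 7/8 15/16 61/64 123/128]  R=[493/512 247/256 31/32 1]  → 985/1024
v_12 [BRBBBBRBBRRR]  L=[0 1/2 3/4 7/8 15/16 61/64 123/128]  R=[985/1024 493/512 247/256 31/32 1]  → 1969/2048
v_13 [BRBBBBRBBRRRR]  L=[0 1/2 3/4 7/8 15/16 61/64 123/128]  R=[1969/2048 985/1024 493/512 247/256 31/32 1]  → 3937/4096

3937/4096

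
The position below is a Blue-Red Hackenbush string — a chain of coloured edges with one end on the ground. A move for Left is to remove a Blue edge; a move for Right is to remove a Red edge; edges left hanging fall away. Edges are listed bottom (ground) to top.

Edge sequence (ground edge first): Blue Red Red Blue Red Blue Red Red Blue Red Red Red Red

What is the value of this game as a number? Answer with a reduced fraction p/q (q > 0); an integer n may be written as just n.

1313/4096

Prefix values for Blue Red Red Blue Red Blue Red Red Blue Red Red Red Red via {L|R} + simplicity:
1 of 13 · B · max L 0 · min R +∞ -> 1
2 of 13 · BR · max L 0 · min R 1 -> 1/2
3 of 13 · BRR · max L 0 · min R 1/2 -> 1/4
4 of 13 · BRRB · max L 1/4 · min R 1/2 -> 3/8
5 of 13 · BRRBR · max L 1/4 · min R 3/8 -> 5/16
6 of 13 · BRRBRB · max L 5/16 · min R 3/8 -> 11/32
7 of 13 · BRRBRBR · max L 5/16 · min R 11/32 -> 21/64
8 of 13 · BRRBRBRR · max L 5/16 · min R 21/64 -> 41/128
9 of 13 · BRRBRBRRB · max L 41/128 · min R 21/64 -> 83/256
10 of 13 · BRRBRBRRBR · max L 41/128 · min R 83/256 -> 165/512
11 of 13 · BRRBRBRRBRR · max L 41/128 · min R 165/512 -> 329/1024
12 of 13 · BRRBRBRRBRRR · max L 41/128 · min R 329/1024 -> 657/2048
13 of 13 · BRRBRBRRBRRRR · max L 41/128 · min R 657/2048 -> 1313/4096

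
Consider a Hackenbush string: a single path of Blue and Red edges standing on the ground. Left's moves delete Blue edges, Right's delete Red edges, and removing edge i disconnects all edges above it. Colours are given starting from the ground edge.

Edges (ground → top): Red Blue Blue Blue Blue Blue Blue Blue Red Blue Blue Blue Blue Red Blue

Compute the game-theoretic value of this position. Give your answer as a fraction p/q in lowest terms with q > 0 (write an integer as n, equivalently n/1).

edge 1 of 15 (Red): { · | 0 } = -1
edge 2 of 15 (Blue): { -1 | 0 } = -1/2
edge 3 of 15 (Blue): { -1, -1/2 | 0 } = -1/4
edge 4 of 15 (Blue): { -1, -1/2, -1/4 | 0 } = -1/8
edge 5 of 15 (Blue): { -1, -1/2, -1/4, -1/8 | 0 } = -1/16
edge 6 of 15 (Blue): { -1, -1/2, -1/4, -1/8, -1/16 | 0 } = -1/32
edge 7 of 15 (Blue): { -1, -1/2, -1/4, -1/8, -1/16, -1/32 | 0 } = -1/64
edge 8 of 15 (Blue): { -1, -1/2, -1/4, -1/8, -1/16, -1/32, -1/64 | 0 } = -1/128
edge 9 of 15 (Red): { -1, -1/2, -1/4, -1/8, -1/16, -1/32, -1/64 | -1/128, 0 } = -3/256
edge 10 of 15 (Blue): { -1, -1/2, -1/4, -1/8, -1/16, -1/32, -1/64, -3/256 | -1/128, 0 } = -5/512
edge 11 of 15 (Blue): { -1, -1/2, -1/4, -1/8, -1/16, -1/32, -1/64, -3/256, -5/512 | -1/128, 0 } = -9/1024
edge 12 of 15 (Blue): { -1, -1/2, -1/4, -1/8, -1/16, -1/32, -1/64, -3/256, -5/512, -9/1024 | -1/128, 0 } = -17/2048
edge 13 of 15 (Blue): { -1, -1/2, -1/4, -1/8, -1/16, -1/32, -1/64, -3/256, -5/512, -9/1024, -17/2048 | -1/128, 0 } = -33/4096
edge 14 of 15 (Red): { -1, -1/2, -1/4, -1/8, -1/16, -1/32, -1/64, -3/256, -5/512, -9/1024, -17/2048 | -33/4096, -1/128, 0 } = -67/8192
edge 15 of 15 (Blue): { -1, -1/2, -1/4, -1/8, -1/16, -1/32, -1/64, -3/256, -5/512, -9/1024, -17/2048, -67/8192 | -33/4096, -1/128, 0 } = -133/16384

-133/16384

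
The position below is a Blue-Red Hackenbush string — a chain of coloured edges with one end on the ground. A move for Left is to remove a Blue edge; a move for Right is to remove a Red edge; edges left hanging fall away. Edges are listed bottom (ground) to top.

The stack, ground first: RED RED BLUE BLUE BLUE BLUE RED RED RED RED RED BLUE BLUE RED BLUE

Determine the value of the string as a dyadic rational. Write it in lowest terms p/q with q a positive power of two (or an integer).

Prefix values for RED RED BLUE BLUE BLUE BLUE RED RED RED RED RED BLUE BLUE RED BLUE via {L|R} + simplicity:
R: Left { none }, Right { 0 } = simplest -1
RR: Left { none }, Right { -1; 0 } = simplest -2
RRB: Left { -2 }, Right { -1; 0 } = simplest -3/2
RRBB: Left { -2; -3/2 }, Right { -1; 0 } = simplest -5/4
RRBBB: Left { -2; -3/2; -5/4 }, Right { -1; 0 } = simplest -9/8
RRBBBB: Left { -2; -3/2; -5/4; -9/8 }, Right { -1; 0 } = simplest -17/16
RRBBBBR: Left { -2; -3/2; -5/4; -9/8 }, Right { -17/16; -1; 0 } = simplest -35/32
RRBBBBRR: Left { -2; -3/2; -5/4; -9/8 }, Right { -35/32; -17/16; -1; 0 } = simplest -71/64
RRBBBBRRR: Left { -2; -3/2; -5/4; -9/8 }, Right { -71/64; -35/32; -17/16; -1; 0 } = simplest -143/128
RRBBBBRRRR: Left { -2; -3/2; -5/4; -9/8 }, Right { -143/128; -71/64; -35/32; -17/16; -1; 0 } = simplest -287/256
RRBBBBRRRRR: Left { -2; -3/2; -5/4; -9/8 }, Right { -287/256; -143/128; -71/64; -35/32; -17/16; -1; 0 } = simplest -575/512
RRBBBBRRRRRB: Left { -2; -3/2; -5/4; -9/8; -575/512 }, Right { -287/256; -143/128; -71/64; -35/32; -17/16; -1; 0 } = simplest -1149/1024
RRBBBBRRRRRBB: Left { -2; -3/2; -5/4; -9/8; -575/512; -1149/1024 }, Right { -287/256; -143/128; -71/64; -35/32; -17/16; -1; 0 } = simplest -2297/2048
RRBBBBRRRRRBBR: Left { -2; -3/2; -5/4; -9/8; -575/512; -1149/1024 }, Right { -2297/2048; -287/256; -143/128; -71/64; -35/32; -17/16; -1; 0 } = simplest -4595/4096
RRBBBBRRRRRBBRB: Left { -2; -3/2; -5/4; -9/8; -575/512; -1149/1024; -4595/4096 }, Right { -2297/2048; -287/256; -143/128; -71/64; -35/32; -17/16; -1; 0 } = simplest -9189/8192

-9189/8192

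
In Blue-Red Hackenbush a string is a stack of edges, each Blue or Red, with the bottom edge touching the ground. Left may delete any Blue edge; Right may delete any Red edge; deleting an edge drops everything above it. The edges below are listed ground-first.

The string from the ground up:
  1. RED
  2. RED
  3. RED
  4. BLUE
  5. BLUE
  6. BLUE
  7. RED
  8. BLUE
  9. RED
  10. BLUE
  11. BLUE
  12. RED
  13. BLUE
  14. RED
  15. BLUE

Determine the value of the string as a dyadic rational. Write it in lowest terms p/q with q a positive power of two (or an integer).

Build value(s[:k]) for k = 1..15, string s = RED RED RED BLUE BLUE BLUE RED BLUE RED BLUE BLUE RED BLUE RED BLUE.
value(R) = { — | 0 } = -1
value(RR) = { — | -1, 0 } = -2
value(RRR) = { — | -2, -1, 0 } = -3
value(RRRB) = { -3 | -2, -1, 0 } = -5/2
value(RRRBB) = { -3, -5/2 | -2, -1, 0 } = -9/4
value(RRRBBB) = { -3, -5/2, -9/4 | -2, -1, 0 } = -17/8
value(RRRBBBR) = { -3, -5/2, -9/4 | -17/8, -2, -1, 0 } = -35/16
value(RRRBBBRB) = { -3, -5/2, -9/4, -35/16 | -17/8, -2, -1, 0 } = -69/32
value(RRRBBBRBR) = { -3, -5/2, -9/4, -35/16 | -69/32, -17/8, -2, -1, 0 } = -139/64
value(RRRBBBRBRB) = { -3, -5/2, -9/4, -35/16, -139/64 | -69/32, -17/8, -2, -1, 0 } = -277/128
value(RRRBBBRBRBB) = { -3, -5/2, -9/4, -35/16, -139/64, -277/128 | -69/32, -17/8, -2, -1, 0 } = -553/256
value(RRRBBBRBRBBR) = { -3, -5/2, -9/4, -35/16, -139/64, -277/128 | -553/256, -69/32, -17/8, -2, -1, 0 } = -1107/512
value(RRRBBBRBRBBRB) = { -3, -5/2, -9/4, -35/16, -139/64, -277/128, -1107/512 | -553/256, -69/32, -17/8, -2, -1, 0 } = -2213/1024
value(RRRBBBRBRBBRBR) = { -3, -5/2, -9/4, -35/16, -139/64, -277/128, -1107/512 | -2213/1024, -553/256, -69/32, -17/8, -2, -1, 0 } = -4427/2048
value(RRRBBBRBRBBRBRB) = { -3, -5/2, -9/4, -35/16, -139/64, -277/128, -1107/512, -4427/2048 | -2213/1024, -553/256, -69/32, -17/8, -2, -1, 0 } = -8853/4096

-8853/4096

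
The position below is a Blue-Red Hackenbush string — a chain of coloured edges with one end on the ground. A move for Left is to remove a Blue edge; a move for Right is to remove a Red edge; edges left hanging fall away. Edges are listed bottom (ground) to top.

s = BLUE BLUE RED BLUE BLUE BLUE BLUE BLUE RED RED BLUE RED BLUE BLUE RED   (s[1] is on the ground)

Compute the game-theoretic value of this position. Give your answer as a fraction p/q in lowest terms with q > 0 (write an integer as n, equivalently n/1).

16173/8192

1 of 15 · B · max L 0 · min R +∞ — 1
2 of 15 · BB · max L 1 · min R +∞ — 2
3 of 15 · BBR · max L 1 · min R 2 — 3/2
4 of 15 · BBRB · max L 3/2 · min R 2 — 7/4
5 of 15 · BBRBB · max L 7/4 · min R 2 — 15/8
6 of 15 · BBRBBB · max L 15/8 · min R 2 — 31/16
7 of 15 · BBRBBBB · max L 31/16 · min R 2 — 63/32
8 of 15 · BBRBBBBB · max L 63/32 · min R 2 — 127/64
9 of 15 · BBRBBBBBR · max L 63/32 · min R 127/64 — 253/128
10 of 15 · BBRBBBBBRR · max L 63/32 · min R 253/128 — 505/256
11 of 15 · BBRBBBBBRRB · max L 505/256 · min R 253/128 — 1011/512
12 of 15 · BBRBBBBBRRBR · max L 505/256 · min R 1011/512 — 2021/1024
13 of 15 · BBRBBBBBRRBRB · max L 2021/1024 · min R 1011/512 — 4043/2048
14 of 15 · BBRBBBBBRRBRBB · max L 4043/2048 · min R 1011/512 — 8087/4096
15 of 15 · BBRBBBBBRRBRBBR · max L 4043/2048 · min R 8087/4096 — 16173/8192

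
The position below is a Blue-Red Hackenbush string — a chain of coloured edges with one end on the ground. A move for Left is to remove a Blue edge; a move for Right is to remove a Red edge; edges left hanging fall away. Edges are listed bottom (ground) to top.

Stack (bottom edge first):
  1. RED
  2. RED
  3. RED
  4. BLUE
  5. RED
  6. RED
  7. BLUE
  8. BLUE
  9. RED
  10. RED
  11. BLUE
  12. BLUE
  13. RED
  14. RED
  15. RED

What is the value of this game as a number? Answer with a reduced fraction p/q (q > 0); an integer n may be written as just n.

Recurse on prefixes of the 15-edge string RED RED RED BLUE RED RED BLUE BLUE RED RED BLUE BLUE RED RED RED:
edge 1 of 15 (RED): { · | 0 } so -1
edge 2 of 15 (RED): { · | -1,0 } so -2
edge 3 of 15 (RED): { · | -2,-1,0 } so -3
edge 4 of 15 (BLUE): { -3 | -2,-1,0 } so -5/2
edge 5 of 15 (RED): { -3 | -5/2,-2,-1,0 } so -11/4
edge 6 of 15 (RED): { -3 | -11/4,-5/2,-2,-1,0 } so -23/8
edge 7 of 15 (BLUE): { -3,-23/8 | -11/4,-5/2,-2,-1,0 } so -45/16
edge 8 of 15 (BLUE): { -3,-23/8,-45/16 | -11/4,-5/2,-2,-1,0 } so -89/32
edge 9 of 15 (RED): { -3,-23/8,-45/16 | -89/32,-11/4,-5/2,-2,-1,0 } so -179/64
edge 10 of 15 (RED): { -3,-23/8,-45/16 | -179/64,-89/32,-11/4,-5/2,-2,-1,0 } so -359/128
edge 11 of 15 (BLUE): { -3,-23/8,-45/16,-359/128 | -179/64,-89/32,-11/4,-5/2,-2,-1,0 } so -717/256
edge 12 of 15 (BLUE): { -3,-23/8,-45/16,-359/128,-717/256 | -179/64,-89/32,-11/4,-5/2,-2,-1,0 } so -1433/512
edge 13 of 15 (RED): { -3,-23/8,-45/16,-359/128,-717/256 | -1433/512,-179/64,-89/32,-11/4,-5/2,-2,-1,0 } so -2867/1024
edge 14 of 15 (RED): { -3,-23/8,-45/16,-359/128,-717/256 | -2867/1024,-1433/512,-179/64,-89/32,-11/4,-5/2,-2,-1,0 } so -5735/2048
edge 15 of 15 (RED): { -3,-23/8,-45/16,-359/128,-717/256 | -5735/2048,-2867/1024,-1433/512,-179/64,-89/32,-11/4,-5/2,-2,-1,0 } so -11471/4096

-11471/4096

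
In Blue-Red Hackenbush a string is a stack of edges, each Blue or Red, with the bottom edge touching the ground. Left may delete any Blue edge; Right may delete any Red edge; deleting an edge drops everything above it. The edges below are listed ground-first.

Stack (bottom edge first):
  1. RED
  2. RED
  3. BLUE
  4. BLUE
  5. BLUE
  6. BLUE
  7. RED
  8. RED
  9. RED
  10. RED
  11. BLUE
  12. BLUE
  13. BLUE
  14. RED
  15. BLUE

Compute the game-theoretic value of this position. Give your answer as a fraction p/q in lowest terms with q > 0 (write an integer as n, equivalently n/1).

-9157/8192

Recurse on prefixes of the 15-edge string RED RED BLUE BLUE BLUE BLUE RED RED RED RED BLUE BLUE BLUE RED BLUE:
G(R) = { — | 0 } gives -1
G(RR) = { — | -1, 0 } gives -2
G(RRB) = { -2 | -1, 0 } gives -3/2
G(RRBB) = { -2, -3/2 | -1, 0 } gives -5/4
G(RRBBB) = { -2, -3/2, -5/4 | -1, 0 } gives -9/8
G(RRBBBB) = { -2, -3/2, -5/4, -9/8 | -1, 0 } gives -17/16
G(RRBBBBR) = { -2, -3/2, -5/4, -9/8 | -17/16, -1, 0 } gives -35/32
G(RRBBBBRR) = { -2, -3/2, -5/4, -9/8 | -35/32, -17/16, -1, 0 } gives -71/64
G(RRBBBBRRR) = { -2, -3/2, -5/4, -9/8 | -71/64, -35/32, -17/16, -1, 0 } gives -143/128
G(RRBBBBRRRR) = { -2, -3/2, -5/4, -9/8 | -143/128, -71/64, -35/32, -17/16, -1, 0 } gives -287/256
G(RRBBBBRRRRB) = { -2, -3/2, -5/4, -9/8, -287/256 | -143/128, -71/64, -35/32, -17/16, -1, 0 } gives -573/512
G(RRBBBBRRRRBB) = { -2, -3/2, -5/4, -9/8, -287/256, -573/512 | -143/128, -71/64, -35/32, -17/16, -1, 0 } gives -1145/1024
G(RRBBBBRRRRBBB) = { -2, -3/2, -5/4, -9/8, -287/256, -573/512, -1145/1024 | -143/128, -71/64, -35/32, -17/16, -1, 0 } gives -2289/2048
G(RRBBBBRRRRBBBR) = { -2, -3/2, -5/4, -9/8, -287/256, -573/512, -1145/1024 | -2289/2048, -143/128, -71/64, -35/32, -17/16, -1, 0 } gives -4579/4096
G(RRBBBBRRRRBBBRB) = { -2, -3/2, -5/4, -9/8, -287/256, -573/512, -1145/1024, -4579/4096 | -2289/2048, -143/128, -71/64, -35/32, -17/16, -1, 0 } gives -9157/8192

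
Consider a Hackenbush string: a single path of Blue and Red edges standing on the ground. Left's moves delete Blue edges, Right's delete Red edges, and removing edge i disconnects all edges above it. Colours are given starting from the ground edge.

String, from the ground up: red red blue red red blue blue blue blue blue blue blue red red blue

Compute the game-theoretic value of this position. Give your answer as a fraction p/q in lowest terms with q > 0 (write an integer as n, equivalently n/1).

-14349/8192

Build g(s[:k]) for k = 1..15, string s = red red blue red red blue blue blue blue blue blue blue red red blue.
g_1 [r]  L=[none]  R=[0]  -> -1
g_2 [rr]  L=[none]  R=[-1, 0]  -> -2
g_3 [rrb]  L=[-2]  R=[-1, 0]  -> -3/2
g_4 [rrbr]  L=[-2]  R=[-3/2, -1, 0]  -> -7/4
g_5 [rrbrr]  L=[-2]  R=[-7/4, -3/2, -1, 0]  -> -15/8
g_6 [rrbrrb]  L=[-2, -15/8]  R=[-7/4, -3/2, -1, 0]  -> -29/16
g_7 [rrbrrbb]  L=[-2, -15/8, -29/16]  R=[-7/4, -3/2, -1, 0]  -> -57/32
g_8 [rrbrrbbb]  L=[-2, -15/8, -29/16, -57/32]  R=[-7/4, -3/2, -1, 0]  -> -113/64
g_9 [rrbrrbbbb]  L=[-2, -15/8, -29/16, -57/32, -113/64]  R=[-7/4, -3/2, -1, 0]  -> -225/128
g_10 [rrbrrbbbbb]  L=[-2, -15/8, -29/16, -57/32, -113/64, -225/128]  R=[-7/4, -3/2, -1, 0]  -> -449/256
g_11 [rrbrrbbbbbb]  L=[-2, -15/8, -29/16, -57/32, -113/64, -225/128, -449/256]  R=[-7/4, -3/2, -1, 0]  -> -897/512
g_12 [rrbrrbbbbbbb]  L=[-2, -15/8, -29/16, -57/32, -113/64, -225/128, -449/256, -897/512]  R=[-7/4, -3/2, -1, 0]  -> -1793/1024
g_13 [rrbrrbbbbbbbr]  L=[-2, -15/8, -29/16, -57/32, -113/64, -225/128, -449/256, -897/512]  R=[-1793/1024, -7/4, -3/2, -1, 0]  -> -3587/2048
g_14 [rrbrrbbbbbbbrr]  L=[-2, -15/8, -29/16, -57/32, -113/64, -225/128, -449/256, -897/512]  R=[-3587/2048, -1793/1024, -7/4, -3/2, -1, 0]  -> -7175/4096
g_15 [rrbrrbbbbbbbrrb]  L=[-2, -15/8, -29/16, -57/32, -113/64, -225/128, -449/256, -897/512, -7175/4096]  R=[-3587/2048, -1793/1024, -7/4, -3/2, -1, 0]  -> -14349/8192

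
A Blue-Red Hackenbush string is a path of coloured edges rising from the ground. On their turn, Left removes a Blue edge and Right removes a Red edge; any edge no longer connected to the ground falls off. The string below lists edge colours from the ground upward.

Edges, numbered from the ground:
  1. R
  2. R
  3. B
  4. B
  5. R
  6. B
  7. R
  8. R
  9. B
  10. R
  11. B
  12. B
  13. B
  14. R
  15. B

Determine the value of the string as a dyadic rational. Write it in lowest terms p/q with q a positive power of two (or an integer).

step 1: add R to get R; options L={ none } R={ 0 } so -1
step 2: add R to get RR; options L={ none } R={ -1; 0 } so -2
step 3: add B to get RRB; options L={ -2 } R={ -1; 0 } so -3/2
step 4: add B to get RRBB; options L={ -2; -3/2 } R={ -1; 0 } so -5/4
step 5: add R to get RRBBR; options L={ -2; -3/2 } R={ -5/4; -1; 0 } so -11/8
step 6: add B to get RRBBRB; options L={ -2; -3/2; -11/8 } R={ -5/4; -1; 0 } so -21/16
step 7: add R to get RRBBRBR; options L={ -2; -3/2; -11/8 } R={ -21/16; -5/4; -1; 0 } so -43/32
step 8: add R to get RRBBRBRR; options L={ -2; -3/2; -11/8 } R={ -43/32; -21/16; -5/4; -1; 0 } so -87/64
step 9: add B to get RRBBRBRRB; options L={ -2; -3/2; -11/8; -87/64 } R={ -43/32; -21/16; -5/4; -1; 0 } so -173/128
step 10: add R to get RRBBRBRRBR; options L={ -2; -3/2; -11/8; -87/64 } R={ -173/128; -43/32; -21/16; -5/4; -1; 0 } so -347/256
step 11: add B to get RRBBRBRRBRB; options L={ -2; -3/2; -11/8; -87/64; -347/256 } R={ -173/128; -43/32; -21/16; -5/4; -1; 0 } so -693/512
step 12: add B to get RRBBRBRRBRBB; options L={ -2; -3/2; -11/8; -87/64; -347/256; -693/512 } R={ -173/128; -43/32; -21/16; -5/4; -1; 0 } so -1385/1024
step 13: add B to get RRBBRBRRBRBBB; options L={ -2; -3/2; -11/8; -87/64; -347/256; -693/512; -1385/1024 } R={ -173/128; -43/32; -21/16; -5/4; -1; 0 } so -2769/2048
step 14: add R to get RRBBRBRRBRBBBR; options L={ -2; -3/2; -11/8; -87/64; -347/256; -693/512; -1385/1024 } R={ -2769/2048; -173/128; -43/32; -21/16; -5/4; -1; 0 } so -5539/4096
step 15: add B to get RRBBRBRRBRBBBRB; options L={ -2; -3/2; -11/8; -87/64; -347/256; -693/512; -1385/1024; -5539/4096 } R={ -2769/2048; -173/128; -43/32; -21/16; -5/4; -1; 0 } so -11077/8192

-11077/8192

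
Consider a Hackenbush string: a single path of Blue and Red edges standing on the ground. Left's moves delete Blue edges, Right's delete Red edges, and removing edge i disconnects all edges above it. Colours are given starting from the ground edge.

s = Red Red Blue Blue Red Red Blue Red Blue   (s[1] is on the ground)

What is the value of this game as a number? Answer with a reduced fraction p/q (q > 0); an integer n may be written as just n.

-181/128

g_1 [R]  L=[—]  R=[0]  → -1
g_2 [RR]  L=[—]  R=[-1 0]  → -2
g_3 [RRB]  L=[-2]  R=[-1 0]  → -3/2
g_4 [RRBB]  L=[-2 -3/2]  R=[-1 0]  → -5/4
g_5 [RRBBR]  L=[-2 -3/2]  R=[-5/4 -1 0]  → -11/8
g_6 [RRBBRR]  L=[-2 -3/2]  R=[-11/8 -5/4 -1 0]  → -23/16
g_7 [RRBBRRB]  L=[-2 -3/2 -23/16]  R=[-11/8 -5/4 -1 0]  → -45/32
g_8 [RRBBRRBR]  L=[-2 -3/2 -23/16]  R=[-45/32 -11/8 -5/4 -1 0]  → -91/64
g_9 [RRBBRRBRB]  L=[-2 -3/2 -23/16 -91/64]  R=[-45/32 -11/8 -5/4 -1 0]  → -181/128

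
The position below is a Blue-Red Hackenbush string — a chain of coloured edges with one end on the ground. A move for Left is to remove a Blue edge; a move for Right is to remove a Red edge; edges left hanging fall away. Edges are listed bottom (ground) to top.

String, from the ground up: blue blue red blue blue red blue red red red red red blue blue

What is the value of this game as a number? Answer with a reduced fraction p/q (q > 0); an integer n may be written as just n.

7431/4096

Build v(s[:k]) for k = 1..14, string s = blue blue red blue blue red blue red red red red red blue blue.
v_1 [b]  L=[0]  R=[]  => 1
v_2 [bb]  L=[0, 1]  R=[]  => 2
v_3 [bbr]  L=[0, 1]  R=[2]  => 3/2
v_4 [bbrb]  L=[0, 1, 3/2]  R=[2]  => 7/4
v_5 [bbrbb]  L=[0, 1, 3/2, 7/4]  R=[2]  => 15/8
v_6 [bbrbbr]  L=[0, 1, 3/2, 7/4]  R=[15/8, 2]  => 29/16
v_7 [bbrbbrb]  L=[0, 1, 3/2, 7/4, 29/16]  R=[15/8, 2]  => 59/32
v_8 [bbrbbrbr]  L=[0, 1, 3/2, 7/4, 29/16]  R=[59/32, 15/8, 2]  => 117/64
v_9 [bbrbbrbrr]  L=[0, 1, 3/2, 7/4, 29/16]  R=[117/64, 59/32, 15/8, 2]  => 233/128
v_10 [bbrbbrbrrr]  L=[0, 1, 3/2, 7/4, 29/16]  R=[233/128, 117/64, 59/32, 15/8, 2]  => 465/256
v_11 [bbrbbrbrrrr]  L=[0, 1, 3/2, 7/4, 29/16]  R=[465/256, 233/128, 117/64, 59/32, 15/8, 2]  => 929/512
v_12 [bbrbbrbrrrrr]  L=[0, 1, 3/2, 7/4, 29/16]  R=[929/512, 465/256, 233/128, 117/64, 59/32, 15/8, 2]  => 1857/1024
v_13 [bbrbbrbrrrrrb]  L=[0, 1, 3/2, 7/4, 29/16, 1857/1024]  R=[929/512, 465/256, 233/128, 117/64, 59/32, 15/8, 2]  => 3715/2048
v_14 [bbrbbrbrrrrrbb]  L=[0, 1, 3/2, 7/4, 29/16, 1857/1024, 3715/2048]  R=[929/512, 465/256, 233/128, 117/64, 59/32, 15/8, 2]  => 7431/4096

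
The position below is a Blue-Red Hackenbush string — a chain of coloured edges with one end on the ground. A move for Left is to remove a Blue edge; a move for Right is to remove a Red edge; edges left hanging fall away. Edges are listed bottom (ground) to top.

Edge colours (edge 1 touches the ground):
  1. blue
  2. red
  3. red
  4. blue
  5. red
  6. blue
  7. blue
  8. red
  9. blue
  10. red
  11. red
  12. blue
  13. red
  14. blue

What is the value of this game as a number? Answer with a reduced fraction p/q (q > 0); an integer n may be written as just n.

Recurse on prefixes of the 14-edge string blue red red blue red blue blue red blue red red blue red blue:
v_1 [b]  L=[0]  R=[none]  -> 1
v_2 [br]  L=[0]  R=[1]  -> 1/2
v_3 [brr]  L=[0]  R=[1/2,1]  -> 1/4
v_4 [brrb]  L=[0,1/4]  R=[1/2,1]  -> 3/8
v_5 [brrbr]  L=[0,1/4]  R=[3/8,1/2,1]  -> 5/16
v_6 [brrbrb]  L=[0,1/4,5/16]  R=[3/8,1/2,1]  -> 11/32
v_7 [brrbrbb]  L=[0,1/4,5/16,11/32]  R=[3/8,1/2,1]  -> 23/64
v_8 [brrbrbbr]  L=[0,1/4,5/16,11/32]  R=[23/64,3/8,1/2,1]  -> 45/128
v_9 [brrbrbbrb]  L=[0,1/4,5/16,11/32,45/128]  R=[23/64,3/8,1/2,1]  -> 91/256
v_10 [brrbrbbrbr]  L=[0,1/4,5/16,11/32,45/128]  R=[91/256,23/64,3/8,1/2,1]  -> 181/512
v_11 [brrbrbbrbrr]  L=[0,1/4,5/16,11/32,45/128]  R=[181/512,91/256,23/64,3/8,1/2,1]  -> 361/1024
v_12 [brrbrbbrbrrb]  L=[0,1/4,5/16,11/32,45/128,361/1024]  R=[181/512,91/256,23/64,3/8,1/2,1]  -> 723/2048
v_13 [brrbrbbrbrrbr]  L=[0,1/4,5/16,11/32,45/128,361/1024]  R=[723/2048,181/512,91/256,23/64,3/8,1/2,1]  -> 1445/4096
v_14 [brrbrbbrbrrbrb]  L=[0,1/4,5/16,11/32,45/128,361/1024,1445/4096]  R=[723/2048,181/512,91/256,23/64,3/8,1/2,1]  -> 2891/8192

2891/8192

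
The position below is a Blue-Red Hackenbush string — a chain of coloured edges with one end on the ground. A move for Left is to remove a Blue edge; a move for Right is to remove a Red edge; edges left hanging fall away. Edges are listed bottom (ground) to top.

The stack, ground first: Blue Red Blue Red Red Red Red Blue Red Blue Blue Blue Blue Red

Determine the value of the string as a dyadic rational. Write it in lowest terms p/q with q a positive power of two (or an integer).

4285/8192

step 1: add Blue to get B; options L={ 0 } R={ — } → 1
step 2: add Red to get BR; options L={ 0 } R={ 1 } → 1/2
step 3: add Blue to get BRB; options L={ 0 1/2 } R={ 1 } → 3/4
step 4: add Red to get BRBR; options L={ 0 1/2 } R={ 3/4 1 } → 5/8
step 5: add Red to get BRBRR; options L={ 0 1/2 } R={ 5/8 3/4 1 } → 9/16
step 6: add Red to get BRBRRR; options L={ 0 1/2 } R={ 9/16 5/8 3/4 1 } → 17/32
step 7: add Red to get BRBRRRR; options L={ 0 1/2 } R={ 17/32 9/16 5/8 3/4 1 } → 33/64
step 8: add Blue to get BRBRRRRB; options L={ 0 1/2 33/64 } R={ 17/32 9/16 5/8 3/4 1 } → 67/128
step 9: add Red to get BRBRRRRBR; options L={ 0 1/2 33/64 } R={ 67/128 17/32 9/16 5/8 3/4 1 } → 133/256
step 10: add Blue to get BRBRRRRBRB; options L={ 0 1/2 33/64 133/256 } R={ 67/128 17/32 9/16 5/8 3/4 1 } → 267/512
step 11: add Blue to get BRBRRRRBRBB; options L={ 0 1/2 33/64 133/256 267/512 } R={ 67/128 17/32 9/16 5/8 3/4 1 } → 535/1024
step 12: add Blue to get BRBRRRRBRBBB; options L={ 0 1/2 33/64 133/256 267/512 535/1024 } R={ 67/128 17/32 9/16 5/8 3/4 1 } → 1071/2048
step 13: add Blue to get BRBRRRRBRBBBB; options L={ 0 1/2 33/64 133/256 267/512 535/1024 1071/2048 } R={ 67/128 17/32 9/16 5/8 3/4 1 } → 2143/4096
step 14: add Red to get BRBRRRRBRBBBBR; options L={ 0 1/2 33/64 133/256 267/512 535/1024 1071/2048 } R={ 2143/4096 67/128 17/32 9/16 5/8 3/4 1 } → 4285/8192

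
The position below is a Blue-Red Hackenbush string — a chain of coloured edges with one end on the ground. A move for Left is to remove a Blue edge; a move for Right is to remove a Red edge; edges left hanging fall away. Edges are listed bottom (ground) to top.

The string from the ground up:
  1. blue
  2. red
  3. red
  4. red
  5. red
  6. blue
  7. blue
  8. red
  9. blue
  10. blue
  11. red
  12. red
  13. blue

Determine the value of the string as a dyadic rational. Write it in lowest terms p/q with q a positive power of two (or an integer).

435/4096

Recurse on prefixes of the 13-edge string blue red red red red blue blue red blue blue red red blue:
v_1 [b]  L=[0]  R=[·]  gives 1
v_2 [br]  L=[0]  R=[1]  gives 1/2
v_3 [brr]  L=[0]  R=[1/2,1]  gives 1/4
v_4 [brrr]  L=[0]  R=[1/4,1/2,1]  gives 1/8
v_5 [brrrr]  L=[0]  R=[1/8,1/4,1/2,1]  gives 1/16
v_6 [brrrrb]  L=[0,1/16]  R=[1/8,1/4,1/2,1]  gives 3/32
v_7 [brrrrbb]  L=[0,1/16,3/32]  R=[1/8,1/4,1/2,1]  gives 7/64
v_8 [brrrrbbr]  L=[0,1/16,3/32]  R=[7/64,1/8,1/4,1/2,1]  gives 13/128
v_9 [brrrrbbrb]  L=[0,1/16,3/32,13/128]  R=[7/64,1/8,1/4,1/2,1]  gives 27/256
v_10 [brrrrbbrbb]  L=[0,1/16,3/32,13/128,27/256]  R=[7/64,1/8,1/4,1/2,1]  gives 55/512
v_11 [brrrrbbrbbr]  L=[0,1/16,3/32,13/128,27/256]  R=[55/512,7/64,1/8,1/4,1/2,1]  gives 109/1024
v_12 [brrrrbbrbbrr]  L=[0,1/16,3/32,13/128,27/256]  R=[109/1024,55/512,7/64,1/8,1/4,1/2,1]  gives 217/2048
v_13 [brrrrbbrbbrrb]  L=[0,1/16,3/32,13/128,27/256,217/2048]  R=[109/1024,55/512,7/64,1/8,1/4,1/2,1]  gives 435/4096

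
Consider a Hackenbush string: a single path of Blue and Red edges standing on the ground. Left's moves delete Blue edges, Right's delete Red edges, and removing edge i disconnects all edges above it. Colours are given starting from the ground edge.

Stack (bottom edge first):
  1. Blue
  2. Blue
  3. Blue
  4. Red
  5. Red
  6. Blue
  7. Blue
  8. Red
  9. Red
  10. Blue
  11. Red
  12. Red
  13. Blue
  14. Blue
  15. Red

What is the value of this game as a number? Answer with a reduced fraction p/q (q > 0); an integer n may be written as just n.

9805/4096

Prefix values for Blue Blue Blue Red Red Blue Blue Red Red Blue Red Red Blue Blue Red via {L|R} + simplicity:
1 of 15 · B · max L 0 · min R +∞ = 1
2 of 15 · BB · max L 1 · min R +∞ = 2
3 of 15 · BBB · max L 2 · min R +∞ = 3
4 of 15 · BBBR · max L 2 · min R 3 = 5/2
5 of 15 · BBBRR · max L 2 · min R 5/2 = 9/4
6 of 15 · BBBRRB · max L 9/4 · min R 5/2 = 19/8
7 of 15 · BBBRRBB · max L 19/8 · min R 5/2 = 39/16
8 of 15 · BBBRRBBR · max L 19/8 · min R 39/16 = 77/32
9 of 15 · BBBRRBBRR · max L 19/8 · min R 77/32 = 153/64
10 of 15 · BBBRRBBRRB · max L 153/64 · min R 77/32 = 307/128
11 of 15 · BBBRRBBRRBR · max L 153/64 · min R 307/128 = 613/256
12 of 15 · BBBRRBBRRBRR · max L 153/64 · min R 613/256 = 1225/512
13 of 15 · BBBRRBBRRBRRB · max L 1225/512 · min R 613/256 = 2451/1024
14 of 15 · BBBRRBBRRBRRBB · max L 2451/1024 · min R 613/256 = 4903/2048
15 of 15 · BBBRRBBRRBRRBBR · max L 2451/1024 · min R 4903/2048 = 9805/4096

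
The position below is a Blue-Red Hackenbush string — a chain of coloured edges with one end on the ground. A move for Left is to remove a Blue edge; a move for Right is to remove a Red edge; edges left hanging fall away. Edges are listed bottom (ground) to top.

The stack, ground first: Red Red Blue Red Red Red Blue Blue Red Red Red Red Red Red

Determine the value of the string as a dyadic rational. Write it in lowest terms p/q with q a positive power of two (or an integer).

-7807/4096

R: Left { — }, Right { 0 } so simplest -1
RR: Left { — }, Right { -1, 0 } so simplest -2
RRB: Left { -2 }, Right { -1, 0 } so simplest -3/2
RRBR: Left { -2 }, Right { -3/2, -1, 0 } so simplest -7/4
RRBRR: Left { -2 }, Right { -7/4, -3/2, -1, 0 } so simplest -15/8
RRBRRR: Left { -2 }, Right { -15/8, -7/4, -3/2, -1, 0 } so simplest -31/16
RRBRRRB: Left { -2, -31/16 }, Right { -15/8, -7/4, -3/2, -1, 0 } so simplest -61/32
RRBRRRBB: Left { -2, -31/16, -61/32 }, Right { -15/8, -7/4, -3/2, -1, 0 } so simplest -121/64
RRBRRRBBR: Left { -2, -31/16, -61/32 }, Right { -121/64, -15/8, -7/4, -3/2, -1, 0 } so simplest -243/128
RRBRRRBBRR: Left { -2, -31/16, -61/32 }, Right { -243/128, -121/64, -15/8, -7/4, -3/2, -1, 0 } so simplest -487/256
RRBRRRBBRRR: Left { -2, -31/16, -61/32 }, Right { -487/256, -243/128, -121/64, -15/8, -7/4, -3/2, -1, 0 } so simplest -975/512
RRBRRRBBRRRR: Left { -2, -31/16, -61/32 }, Right { -975/512, -487/256, -243/128, -121/64, -15/8, -7/4, -3/2, -1, 0 } so simplest -1951/1024
RRBRRRBBRRRRR: Left { -2, -31/16, -61/32 }, Right { -1951/1024, -975/512, -487/256, -243/128, -121/64, -15/8, -7/4, -3/2, -1, 0 } so simplest -3903/2048
RRBRRRBBRRRRRR: Left { -2, -31/16, -61/32 }, Right { -3903/2048, -1951/1024, -975/512, -487/256, -243/128, -121/64, -15/8, -7/4, -3/2, -1, 0 } so simplest -7807/4096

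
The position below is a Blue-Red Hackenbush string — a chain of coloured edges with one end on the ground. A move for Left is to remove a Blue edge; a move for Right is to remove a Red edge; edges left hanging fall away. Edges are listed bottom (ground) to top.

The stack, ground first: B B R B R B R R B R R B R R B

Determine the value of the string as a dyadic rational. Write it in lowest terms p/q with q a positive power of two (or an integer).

Build g(s[:k]) for k = 1..15, string s = B B R B R B R R B R R B R R B.
g_1 [B]  L=[0]  R=[]  => 1
g_2 [BB]  L=[0,1]  R=[]  => 2
g_3 [BBR]  L=[0,1]  R=[2]  => 3/2
g_4 [BBRB]  L=[0,1,3/2]  R=[2]  => 7/4
g_5 [BBRBR]  L=[0,1,3/2]  R=[7/4,2]  => 13/8
g_6 [BBRBRB]  L=[0,1,3/2,13/8]  R=[7/4,2]  => 27/16
g_7 [BBRBRBR]  L=[0,1,3/2,13/8]  R=[27/16,7/4,2]  => 53/32
g_8 [BBRBRBRR]  L=[0,1,3/2,13/8]  R=[53/32,27/16,7/4,2]  => 105/64
g_9 [BBRBRBRRB]  L=[0,1,3/2,13/8,105/64]  R=[53/32,27/16,7/4,2]  => 211/128
g_10 [BBRBRBRRBR]  L=[0,1,3/2,13/8,105/64]  R=[211/128,53/32,27/16,7/4,2]  => 421/256
g_11 [BBRBRBRRBRR]  L=[0,1,3/2,13/8,105/64]  R=[421/256,211/128,53/32,27/16,7/4,2]  => 841/512
g_12 [BBRBRBRRBRRB]  L=[0,1,3/2,13/8,105/64,841/512]  R=[421/256,211/128,53/32,27/16,7/4,2]  => 1683/1024
g_13 [BBRBRBRRBRRBR]  L=[0,1,3/2,13/8,105/64,841/512]  R=[1683/1024,421/256,211/128,53/32,27/16,7/4,2]  => 3365/2048
g_14 [BBRBRBRRBRRBRR]  L=[0,1,3/2,13/8,105/64,841/512]  R=[3365/2048,1683/1024,421/256,211/128,53/32,27/16,7/4,2]  => 6729/4096
g_15 [BBRBRBRRBRRBRRB]  L=[0,1,3/2,13/8,105/64,841/512,6729/4096]  R=[3365/2048,1683/1024,421/256,211/128,53/32,27/16,7/4,2]  => 13459/8192

13459/8192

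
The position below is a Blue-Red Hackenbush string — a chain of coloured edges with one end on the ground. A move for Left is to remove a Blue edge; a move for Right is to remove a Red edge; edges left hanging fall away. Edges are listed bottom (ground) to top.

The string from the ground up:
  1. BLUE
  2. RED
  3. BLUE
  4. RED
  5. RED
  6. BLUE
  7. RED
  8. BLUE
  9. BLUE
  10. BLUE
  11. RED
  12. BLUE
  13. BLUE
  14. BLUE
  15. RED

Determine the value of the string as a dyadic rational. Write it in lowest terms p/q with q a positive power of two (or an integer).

9693/16384

g_1 [B]  L=[0]  R=[]  = 1
g_2 [BR]  L=[0]  R=[1]  = 1/2
g_3 [BRB]  L=[0, 1/2]  R=[1]  = 3/4
g_4 [BRBR]  L=[0, 1/2]  R=[3/4, 1]  = 5/8
g_5 [BRBRR]  L=[0, 1/2]  R=[5/8, 3/4, 1]  = 9/16
g_6 [BRBRRB]  L=[0, 1/2, 9/16]  R=[5/8, 3/4, 1]  = 19/32
g_7 [BRBRRBR]  L=[0, 1/2, 9/16]  R=[19/32, 5/8, 3/4, 1]  = 37/64
g_8 [BRBRRBRB]  L=[0, 1/2, 9/16, 37/64]  R=[19/32, 5/8, 3/4, 1]  = 75/128
g_9 [BRBRRBRBB]  L=[0, 1/2, 9/16, 37/64, 75/128]  R=[19/32, 5/8, 3/4, 1]  = 151/256
g_10 [BRBRRBRBBB]  L=[0, 1/2, 9/16, 37/64, 75/128, 151/256]  R=[19/32, 5/8, 3/4, 1]  = 303/512
g_11 [BRBRRBRBBBR]  L=[0, 1/2, 9/16, 37/64, 75/128, 151/256]  R=[303/512, 19/32, 5/8, 3/4, 1]  = 605/1024
g_12 [BRBRRBRBBBRB]  L=[0, 1/2, 9/16, 37/64, 75/128, 151/256, 605/1024]  R=[303/512, 19/32, 5/8, 3/4, 1]  = 1211/2048
g_13 [BRBRRBRBBBRBB]  L=[0, 1/2, 9/16, 37/64, 75/128, 151/256, 605/1024, 1211/2048]  R=[303/512, 19/32, 5/8, 3/4, 1]  = 2423/4096
g_14 [BRBRRBRBBBRBBB]  L=[0, 1/2, 9/16, 37/64, 75/128, 151/256, 605/1024, 1211/2048, 2423/4096]  R=[303/512, 19/32, 5/8, 3/4, 1]  = 4847/8192
g_15 [BRBRRBRBBBRBBBR]  L=[0, 1/2, 9/16, 37/64, 75/128, 151/256, 605/1024, 1211/2048, 2423/4096]  R=[4847/8192, 303/512, 19/32, 5/8, 3/4, 1]  = 9693/16384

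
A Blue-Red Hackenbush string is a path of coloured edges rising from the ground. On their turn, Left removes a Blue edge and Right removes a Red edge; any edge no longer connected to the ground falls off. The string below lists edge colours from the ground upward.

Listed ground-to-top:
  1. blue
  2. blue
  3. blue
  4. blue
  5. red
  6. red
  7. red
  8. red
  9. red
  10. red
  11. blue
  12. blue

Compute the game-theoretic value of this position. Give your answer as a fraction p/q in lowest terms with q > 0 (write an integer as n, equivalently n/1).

Prefix values for blue blue blue blue red red red red red red blue blue via {L|R} + simplicity:
val_1 [b]  L=[0]  R=[]  = 1
val_2 [bb]  L=[0, 1]  R=[]  = 2
val_3 [bbb]  L=[0, 1, 2]  R=[]  = 3
val_4 [bbbb]  L=[0, 1, 2, 3]  R=[]  = 4
val_5 [bbbbr]  L=[0, 1, 2, 3]  R=[4]  = 7/2
val_6 [bbbbrr]  L=[0, 1, 2, 3]  R=[7/2, 4]  = 13/4
val_7 [bbbbrrr]  L=[0, 1, 2, 3]  R=[13/4, 7/2, 4]  = 25/8
val_8 [bbbbrrrr]  L=[0, 1, 2, 3]  R=[25/8, 13/4, 7/2, 4]  = 49/16
val_9 [bbbbrrrrr]  L=[0, 1, 2, 3]  R=[49/16, 25/8, 13/4, 7/2, 4]  = 97/32
val_10 [bbbbrrrrrr]  L=[0, 1, 2, 3]  R=[97/32, 49/16, 25/8, 13/4, 7/2, 4]  = 193/64
val_11 [bbbbrrrrrrb]  L=[0, 1, 2, 3, 193/64]  R=[97/32, 49/16, 25/8, 13/4, 7/2, 4]  = 387/128
val_12 [bbbbrrrrrrbb]  L=[0, 1, 2, 3, 193/64, 387/128]  R=[97/32, 49/16, 25/8, 13/4, 7/2, 4]  = 775/256

775/256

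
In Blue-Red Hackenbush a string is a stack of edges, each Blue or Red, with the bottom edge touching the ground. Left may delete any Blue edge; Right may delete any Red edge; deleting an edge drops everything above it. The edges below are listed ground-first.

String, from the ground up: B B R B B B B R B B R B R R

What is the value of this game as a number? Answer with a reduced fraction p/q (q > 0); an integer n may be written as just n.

8041/4096

v(B) = { 0 | · } — 1
v(BB) = { 0, 1 | · } — 2
v(BBR) = { 0, 1 | 2 } — 3/2
v(BBRB) = { 0, 1, 3/2 | 2 } — 7/4
v(BBRBB) = { 0, 1, 3/2, 7/4 | 2 } — 15/8
v(BBRBBB) = { 0, 1, 3/2, 7/4, 15/8 | 2 } — 31/16
v(BBRBBBB) = { 0, 1, 3/2, 7/4, 15/8, 31/16 | 2 } — 63/32
v(BBRBBBBR) = { 0, 1, 3/2, 7/4, 15/8, 31/16 | 63/32, 2 } — 125/64
v(BBRBBBBRB) = { 0, 1, 3/2, 7/4, 15/8, 31/16, 125/64 | 63/32, 2 } — 251/128
v(BBRBBBBRBB) = { 0, 1, 3/2, 7/4, 15/8, 31/16, 125/64, 251/128 | 63/32, 2 } — 503/256
v(BBRBBBBRBBR) = { 0, 1, 3/2, 7/4, 15/8, 31/16, 125/64, 251/128 | 503/256, 63/32, 2 } — 1005/512
v(BBRBBBBRBBRB) = { 0, 1, 3/2, 7/4, 15/8, 31/16, 125/64, 251/128, 1005/512 | 503/256, 63/32, 2 } — 2011/1024
v(BBRBBBBRBBRBR) = { 0, 1, 3/2, 7/4, 15/8, 31/16, 125/64, 251/128, 1005/512 | 2011/1024, 503/256, 63/32, 2 } — 4021/2048
v(BBRBBBBRBBRBRR) = { 0, 1, 3/2, 7/4, 15/8, 31/16, 125/64, 251/128, 1005/512 | 4021/2048, 2011/1024, 503/256, 63/32, 2 } — 8041/4096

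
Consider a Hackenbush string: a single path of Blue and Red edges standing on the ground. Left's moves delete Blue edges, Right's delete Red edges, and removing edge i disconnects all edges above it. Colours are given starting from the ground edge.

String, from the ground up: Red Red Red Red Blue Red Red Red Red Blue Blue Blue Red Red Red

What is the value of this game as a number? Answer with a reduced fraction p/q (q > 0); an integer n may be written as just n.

-8079/2048

Prefix values for Red Red Red Red Blue Red Red Red Red Blue Blue Blue Red Red Red via {L|R} + simplicity:
1 of 15 · R · max L −∞ · min R 0 -> -1
2 of 15 · RR · max L −∞ · min R -1 -> -2
3 of 15 · RRR · max L −∞ · min R -2 -> -3
4 of 15 · RRRR · max L −∞ · min R -3 -> -4
5 of 15 · RRRRB · max L -4 · min R -3 -> -7/2
6 of 15 · RRRRBR · max L -4 · min R -7/2 -> -15/4
7 of 15 · RRRRBRR · max L -4 · min R -15/4 -> -31/8
8 of 15 · RRRRBRRR · max L -4 · min R -31/8 -> -63/16
9 of 15 · RRRRBRRRR · max L -4 · min R -63/16 -> -127/32
10 of 15 · RRRRBRRRRB · max L -127/32 · min R -63/16 -> -253/64
11 of 15 · RRRRBRRRRBB · max L -253/64 · min R -63/16 -> -505/128
12 of 15 · RRRRBRRRRBBB · max L -505/128 · min R -63/16 -> -1009/256
13 of 15 · RRRRBRRRRBBBR · max L -505/128 · min R -1009/256 -> -2019/512
14 of 15 · RRRRBRRRRBBBRR · max L -505/128 · min R -2019/512 -> -4039/1024
15 of 15 · RRRRBRRRRBBBRRR · max L -505/128 · min R -4039/1024 -> -8079/2048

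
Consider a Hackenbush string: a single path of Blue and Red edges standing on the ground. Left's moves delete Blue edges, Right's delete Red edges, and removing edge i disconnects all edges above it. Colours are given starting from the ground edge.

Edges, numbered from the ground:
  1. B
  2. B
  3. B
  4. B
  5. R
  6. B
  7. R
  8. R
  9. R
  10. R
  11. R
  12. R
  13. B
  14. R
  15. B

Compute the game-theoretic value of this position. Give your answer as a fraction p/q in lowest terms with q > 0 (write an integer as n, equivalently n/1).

Recurse on prefixes of the 15-edge string B B B B R B R R R R R R B R B:
1 of 15 · B · max L 0 · min R +∞ => 1
2 of 15 · BB · max L 1 · min R +∞ => 2
3 of 15 · BBB · max L 2 · min R +∞ => 3
4 of 15 · BBBB · max L 3 · min R +∞ => 4
5 of 15 · BBBBR · max L 3 · min R 4 => 7/2
6 of 15 · BBBBRB · max L 7/2 · min R 4 => 15/4
7 of 15 · BBBBRBR · max L 7/2 · min R 15/4 => 29/8
8 of 15 · BBBBRBRR · max L 7/2 · min R 29/8 => 57/16
9 of 15 · BBBBRBRRR · max L 7/2 · min R 57/16 => 113/32
10 of 15 · BBBBRBRRRR · max L 7/2 · min R 113/32 => 225/64
11 of 15 · BBBBRBRRRRR · max L 7/2 · min R 225/64 => 449/128
12 of 15 · BBBBRBRRRRRR · max L 7/2 · min R 449/128 => 897/256
13 of 15 · BBBBRBRRRRRRB · max L 897/256 · min R 449/128 => 1795/512
14 of 15 · BBBBRBRRRRRRBR · max L 897/256 · min R 1795/512 => 3589/1024
15 of 15 · BBBBRBRRRRRRBRB · max L 3589/1024 · min R 1795/512 => 7179/2048

7179/2048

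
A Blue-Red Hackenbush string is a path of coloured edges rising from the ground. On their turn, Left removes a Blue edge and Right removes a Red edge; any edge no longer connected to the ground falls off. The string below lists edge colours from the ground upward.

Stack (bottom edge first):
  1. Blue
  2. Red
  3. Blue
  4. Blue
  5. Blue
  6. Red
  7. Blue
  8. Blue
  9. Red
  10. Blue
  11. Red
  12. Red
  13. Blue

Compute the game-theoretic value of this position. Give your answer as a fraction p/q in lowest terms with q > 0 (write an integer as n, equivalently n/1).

B: Left { 0 }, Right { · } => simplest 1
BR: Left { 0 }, Right { 1 } => simplest 1/2
BRB: Left { 0, 1/2 }, Right { 1 } => simplest 3/4
BRBB: Left { 0, 1/2, 3/4 }, Right { 1 } => simplest 7/8
BRBBB: Left { 0, 1/2, 3/4, 7/8 }, Right { 1 } => simplest 15/16
BRBBBR: Left { 0, 1/2, 3/4, 7/8 }, Right { 15/16, 1 } => simplest 29/32
BRBBBRB: Left { 0, 1/2, 3/4, 7/8, 29/32 }, Right { 15/16, 1 } => simplest 59/64
BRBBBRBB: Left { 0, 1/2, 3/4, 7/8, 29/32, 59/64 }, Right { 15/16, 1 } => simplest 119/128
BRBBBRBBR: Left { 0, 1/2, 3/4, 7/8, 29/32, 59/64 }, Right { 119/128, 15/16, 1 } => simplest 237/256
BRBBBRBBRB: Left { 0, 1/2, 3/4, 7/8, 29/32, 59/64, 237/256 }, Right { 119/128, 15/16, 1 } => simplest 475/512
BRBBBRBBRBR: Left { 0, 1/2, 3/4, 7/8, 29/32, 59/64, 237/256 }, Right { 475/512, 119/128, 15/16, 1 } => simplest 949/1024
BRBBBRBBRBRR: Left { 0, 1/2, 3/4, 7/8, 29/32, 59/64, 237/256 }, Right { 949/1024, 475/512, 119/128, 15/16, 1 } => simplest 1897/2048
BRBBBRBBRBRRB: Left { 0, 1/2, 3/4, 7/8, 29/32, 59/64, 237/256, 1897/2048 }, Right { 949/1024, 475/512, 119/128, 15/16, 1 } => simplest 3795/4096

3795/4096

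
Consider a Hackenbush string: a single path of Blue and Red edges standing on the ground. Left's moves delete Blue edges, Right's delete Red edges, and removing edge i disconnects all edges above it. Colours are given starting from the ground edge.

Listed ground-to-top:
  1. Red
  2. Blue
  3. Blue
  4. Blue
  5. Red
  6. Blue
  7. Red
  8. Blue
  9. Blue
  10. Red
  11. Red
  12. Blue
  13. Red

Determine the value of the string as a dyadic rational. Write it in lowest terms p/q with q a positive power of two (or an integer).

-667/4096

Build value(s[:k]) for k = 1..13, string s = Red Blue Blue Blue Red Blue Red Blue Blue Red Red Blue Red.
edge 1 of 13 (Red): { none | 0 } -> -1
edge 2 of 13 (Blue): { -1 | 0 } -> -1/2
edge 3 of 13 (Blue): { -1; -1/2 | 0 } -> -1/4
edge 4 of 13 (Blue): { -1; -1/2; -1/4 | 0 } -> -1/8
edge 5 of 13 (Red): { -1; -1/2; -1/4 | -1/8; 0 } -> -3/16
edge 6 of 13 (Blue): { -1; -1/2; -1/4; -3/16 | -1/8; 0 } -> -5/32
edge 7 of 13 (Red): { -1; -1/2; -1/4; -3/16 | -5/32; -1/8; 0 } -> -11/64
edge 8 of 13 (Blue): { -1; -1/2; -1/4; -3/16; -11/64 | -5/32; -1/8; 0 } -> -21/128
edge 9 of 13 (Blue): { -1; -1/2; -1/4; -3/16; -11/64; -21/128 | -5/32; -1/8; 0 } -> -41/256
edge 10 of 13 (Red): { -1; -1/2; -1/4; -3/16; -11/64; -21/128 | -41/256; -5/32; -1/8; 0 } -> -83/512
edge 11 of 13 (Red): { -1; -1/2; -1/4; -3/16; -11/64; -21/128 | -83/512; -41/256; -5/32; -1/8; 0 } -> -167/1024
edge 12 of 13 (Blue): { -1; -1/2; -1/4; -3/16; -11/64; -21/128; -167/1024 | -83/512; -41/256; -5/32; -1/8; 0 } -> -333/2048
edge 13 of 13 (Red): { -1; -1/2; -1/4; -3/16; -11/64; -21/128; -167/1024 | -333/2048; -83/512; -41/256; -5/32; -1/8; 0 } -> -667/4096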